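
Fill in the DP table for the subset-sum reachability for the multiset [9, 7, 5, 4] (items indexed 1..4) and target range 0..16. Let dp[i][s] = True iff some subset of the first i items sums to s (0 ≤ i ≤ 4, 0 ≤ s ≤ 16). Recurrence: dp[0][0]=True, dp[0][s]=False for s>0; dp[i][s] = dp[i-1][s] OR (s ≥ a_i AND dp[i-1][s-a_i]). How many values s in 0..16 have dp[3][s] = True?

7

i\s   0   1   2   3   4   5   6   7   8   9  10  11  12  13  14  15  16
  0   T   F   F   F   F   F   F   F   F   F   F   F   F   F   F   F   F
  1   T   F   F   F   F   F   F   F   F   T   F   F   F   F   F   F   F
  2   T   F   F   F   F   F   F   T   F   T   F   F   F   F   F   F   T
  3   T   F   F   F   F   T   F   T   F   T   F   F   T   F   T   F   T
  4   T   F   F   F   T   T   F   T   F   T   F   T   T   T   T   F   T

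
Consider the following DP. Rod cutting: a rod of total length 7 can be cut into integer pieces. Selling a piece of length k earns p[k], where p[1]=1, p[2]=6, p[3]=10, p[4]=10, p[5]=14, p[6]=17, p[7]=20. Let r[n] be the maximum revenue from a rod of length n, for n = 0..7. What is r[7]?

22

   n    0    1    2    3    4    5    6    7
r[n]    0    1    6   10   12   16   20   22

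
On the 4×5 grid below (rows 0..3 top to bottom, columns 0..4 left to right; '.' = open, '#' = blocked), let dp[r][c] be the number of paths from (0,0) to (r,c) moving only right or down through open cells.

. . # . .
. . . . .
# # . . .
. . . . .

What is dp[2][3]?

4

r\c   0   1   2   3   4
  0   1   1   0   0   0
  1   1   2   2   2   2
  2   0   0   2   4   6
  3   0   0   2   6  12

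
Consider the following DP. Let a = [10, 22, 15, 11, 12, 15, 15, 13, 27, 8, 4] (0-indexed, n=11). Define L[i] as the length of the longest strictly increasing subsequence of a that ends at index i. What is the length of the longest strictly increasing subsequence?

5

   i    0    1    2    3    4    5    6    7    8    9   10
a[i]   10   22   15   11   12   15   15   13   27    8    4
L[i]    1    2    2    2    3    4    4    4    5    1    1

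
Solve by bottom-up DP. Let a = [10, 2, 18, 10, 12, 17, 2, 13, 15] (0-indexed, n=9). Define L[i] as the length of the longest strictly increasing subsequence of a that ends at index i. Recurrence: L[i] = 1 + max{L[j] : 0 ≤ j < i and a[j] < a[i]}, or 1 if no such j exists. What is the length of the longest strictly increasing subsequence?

5

   i    0    1    2    3    4    5    6    7    8
a[i]   10    2   18   10   12   17    2   13   15
L[i]    1    1    2    2    3    4    1    4    5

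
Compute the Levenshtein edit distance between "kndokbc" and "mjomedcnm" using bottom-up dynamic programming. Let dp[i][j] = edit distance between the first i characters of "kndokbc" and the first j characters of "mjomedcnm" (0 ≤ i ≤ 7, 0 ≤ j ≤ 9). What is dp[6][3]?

5

   ''  m  j  o  m  e  d  c  n  m
''  0  1  2  3  4  5  6  7  8  9
 k  1  1  2  3  4  5  6  7  8  9
 n  2  2  2  3  4  5  6  7  7  8
 d  3  3  3  3  4  5  5  6  7  8
 o  4  4  4  3  4  5  6  6  7  8
 k  5  5  5  4  4  5  6  7  7  8
 b  6  6  6  5  5  5  6  7  8  8
 c  7  7  7  6  6  6  6  6  7  8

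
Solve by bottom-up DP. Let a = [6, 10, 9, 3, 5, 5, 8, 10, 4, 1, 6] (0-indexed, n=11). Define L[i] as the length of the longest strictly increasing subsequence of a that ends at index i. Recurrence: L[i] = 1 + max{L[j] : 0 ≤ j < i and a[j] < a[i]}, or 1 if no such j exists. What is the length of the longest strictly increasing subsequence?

4

   i    0    1    2    3    4    5    6    7    8    9   10
a[i]    6   10    9    3    5    5    8   10    4    1    6
L[i]    1    2    2    1    2    2    3    4    2    1    3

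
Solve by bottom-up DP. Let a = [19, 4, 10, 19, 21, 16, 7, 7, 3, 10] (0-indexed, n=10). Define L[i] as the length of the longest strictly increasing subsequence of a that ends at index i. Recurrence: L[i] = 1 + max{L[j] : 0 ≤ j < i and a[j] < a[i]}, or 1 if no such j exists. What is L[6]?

2

   i    0    1    2    3    4    5    6    7    8    9
a[i]   19    4   10   19   21   16    7    7    3   10
L[i]    1    1    2    3    4    3    2    2    1    3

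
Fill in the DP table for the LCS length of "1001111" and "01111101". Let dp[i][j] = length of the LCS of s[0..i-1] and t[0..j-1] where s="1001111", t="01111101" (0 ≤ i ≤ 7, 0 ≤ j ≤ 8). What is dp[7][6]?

   ''  0  1  1  1  1  1  0  1
''  0  0  0  0  0  0  0  0  0
 1  0  0  1  1  1  1  1  1  1
 0  0  1  1  1  1  1  1  2  2
 0  0  1  1  1  1  1  1  2  2
 1  0  1  2  2  2  2  2  2  3
 1  0  1  2  3  3  3  3  3  3
 1  0  1  2  3  4  4  4  4  4
 1  0  1  2  3  4  5  5  5  5

5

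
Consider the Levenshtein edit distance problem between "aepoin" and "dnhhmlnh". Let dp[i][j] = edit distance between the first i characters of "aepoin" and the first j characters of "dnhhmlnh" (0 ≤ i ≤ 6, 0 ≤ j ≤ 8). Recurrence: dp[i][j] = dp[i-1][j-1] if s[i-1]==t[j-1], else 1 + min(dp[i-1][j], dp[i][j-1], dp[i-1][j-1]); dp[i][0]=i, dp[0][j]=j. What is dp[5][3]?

5

   ''  d  n  h  h  m  l  n  h
''  0  1  2  3  4  5  6  7  8
 a  1  1  2  3  4  5  6  7  8
 e  2  2  2  3  4  5  6  7  8
 p  3  3  3  3  4  5  6  7  8
 o  4  4  4  4  4  5  6  7  8
 i  5  5  5  5  5  5  6  7  8
 n  6  6  5  6  6  6  6  6  7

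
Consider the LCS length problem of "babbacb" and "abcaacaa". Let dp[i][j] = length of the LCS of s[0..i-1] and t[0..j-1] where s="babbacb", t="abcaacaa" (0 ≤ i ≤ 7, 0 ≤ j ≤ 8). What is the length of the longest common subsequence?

   ''  a  b  c  a  a  c  a  a
''  0  0  0  0  0  0  0  0  0
 b  0  0  1  1  1  1  1  1  1
 a  0  1  1  1  2  2  2  2  2
 b  0  1  2  2  2  2  2  2  2
 b  0  1  2  2  2  2  2  2  2
 a  0  1  2  2  3  3  3  3  3
 c  0  1  2  3  3  3  4  4  4
 b  0  1  2  3  3  3  4  4  4

4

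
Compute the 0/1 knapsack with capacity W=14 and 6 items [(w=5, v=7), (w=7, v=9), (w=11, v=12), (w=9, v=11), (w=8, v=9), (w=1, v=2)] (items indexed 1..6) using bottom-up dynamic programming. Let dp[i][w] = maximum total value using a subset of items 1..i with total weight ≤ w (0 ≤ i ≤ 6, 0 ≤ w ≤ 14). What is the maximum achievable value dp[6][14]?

18

i\w   0   1   2   3   4   5   6   7   8   9  10  11  12  13  14
  0   0   0   0   0   0   0   0   0   0   0   0   0   0   0   0
  1   0   0   0   0   0   7   7   7   7   7   7   7   7   7   7
  2   0   0   0   0   0   7   7   9   9   9   9   9  16  16  16
  3   0   0   0   0   0   7   7   9   9   9   9  12  16  16  16
  4   0   0   0   0   0   7   7   9   9  11  11  12  16  16  18
  5   0   0   0   0   0   7   7   9   9  11  11  12  16  16  18
  6   0   2   2   2   2   7   9   9  11  11  13  13  16  18  18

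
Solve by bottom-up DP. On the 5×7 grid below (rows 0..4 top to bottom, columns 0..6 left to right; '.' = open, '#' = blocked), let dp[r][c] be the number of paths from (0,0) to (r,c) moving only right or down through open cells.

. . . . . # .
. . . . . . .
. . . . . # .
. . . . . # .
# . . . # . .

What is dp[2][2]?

r\c   0   1   2   3   4   5   6
  0   1   1   1   1   1   0   0
  1   1   2   3   4   5   5   5
  2   1   3   6  10  15   0   5
  3   1   4  10  20  35   0   5
  4   0   4  14  34   0   0   5

6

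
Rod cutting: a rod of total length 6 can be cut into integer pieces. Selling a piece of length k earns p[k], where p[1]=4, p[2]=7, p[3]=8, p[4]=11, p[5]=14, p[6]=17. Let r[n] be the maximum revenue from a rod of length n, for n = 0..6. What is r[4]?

   n    0    1    2    3    4    5    6
r[n]    0    4    8   12   16   20   24

16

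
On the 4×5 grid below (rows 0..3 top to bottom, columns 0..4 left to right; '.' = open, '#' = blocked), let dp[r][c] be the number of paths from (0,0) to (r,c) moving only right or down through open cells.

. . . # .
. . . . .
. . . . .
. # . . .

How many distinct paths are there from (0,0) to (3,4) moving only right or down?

27

r\c   0   1   2   3   4
  0   1   1   1   0   0
  1   1   2   3   3   3
  2   1   3   6   9  12
  3   1   0   6  15  27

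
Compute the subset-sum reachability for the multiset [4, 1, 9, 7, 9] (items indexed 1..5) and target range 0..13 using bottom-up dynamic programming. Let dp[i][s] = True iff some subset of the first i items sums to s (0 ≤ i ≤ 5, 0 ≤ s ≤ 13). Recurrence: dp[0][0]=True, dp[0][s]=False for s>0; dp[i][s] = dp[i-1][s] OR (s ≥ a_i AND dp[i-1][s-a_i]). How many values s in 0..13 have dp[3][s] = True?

7

i\s   0   1   2   3   4   5   6   7   8   9  10  11  12  13
  0   T   F   F   F   F   F   F   F   F   F   F   F   F   F
  1   T   F   F   F   T   F   F   F   F   F   F   F   F   F
  2   T   T   F   F   T   T   F   F   F   F   F   F   F   F
  3   T   T   F   F   T   T   F   F   F   T   T   F   F   T
  4   T   T   F   F   T   T   F   T   T   T   T   T   T   T
  5   T   T   F   F   T   T   F   T   T   T   T   T   T   T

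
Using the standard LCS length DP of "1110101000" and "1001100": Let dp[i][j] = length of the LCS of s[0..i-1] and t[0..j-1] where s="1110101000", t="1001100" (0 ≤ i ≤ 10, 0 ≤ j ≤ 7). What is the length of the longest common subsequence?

   ''  1  0  0  1  1  0  0
''  0  0  0  0  0  0  0  0
 1  0  1  1  1  1  1  1  1
 1  0  1  1  1  2  2  2  2
 1  0  1  1  1  2  3  3  3
 0  0  1  2  2  2  3  4  4
 1  0  1  2  2  3  3  4  4
 0  0  1  2  3  3  3  4  5
 1  0  1  2  3  4  4  4  5
 0  0  1  2  3  4  4  5  5
 0  0  1  2  3  4  4  5  6
 0  0  1  2  3  4  4  5  6

6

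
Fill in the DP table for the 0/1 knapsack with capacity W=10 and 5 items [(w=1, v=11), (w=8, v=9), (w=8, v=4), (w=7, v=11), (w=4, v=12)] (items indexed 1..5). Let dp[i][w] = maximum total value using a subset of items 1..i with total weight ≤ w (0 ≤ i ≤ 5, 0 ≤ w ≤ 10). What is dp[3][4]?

i\w   0   1   2   3   4   5   6   7   8   9  10
  0   0   0   0   0   0   0   0   0   0   0   0
  1   0  11  11  11  11  11  11  11  11  11  11
  2   0  11  11  11  11  11  11  11  11  20  20
  3   0  11  11  11  11  11  11  11  11  20  20
  4   0  11  11  11  11  11  11  11  22  22  22
  5   0  11  11  11  12  23  23  23  23  23  23

11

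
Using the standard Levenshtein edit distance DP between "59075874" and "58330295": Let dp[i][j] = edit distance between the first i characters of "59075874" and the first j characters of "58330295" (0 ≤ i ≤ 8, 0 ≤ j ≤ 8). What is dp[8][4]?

6

   ''  5  8  3  3  0  2  9  5
''  0  1  2  3  4  5  6  7  8
 5  1  0  1  2  3  4  5  6  7
 9  2  1  1  2  3  4  5  5  6
 0  3  2  2  2  3  3  4  5  6
 7  4  3  3  3  3  4  4  5  6
 5  5  4  4  4  4  4  5  5  5
 8  6  5  4  5  5  5  5  6  6
 7  7  6  5  5  6  6  6  6  7
 4  8  7  6  6  6  7  7  7  7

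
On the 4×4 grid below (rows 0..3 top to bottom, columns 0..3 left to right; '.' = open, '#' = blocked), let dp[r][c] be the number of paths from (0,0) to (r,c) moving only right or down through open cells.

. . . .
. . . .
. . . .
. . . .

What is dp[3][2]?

r\c   0   1   2   3
  0   1   1   1   1
  1   1   2   3   4
  2   1   3   6  10
  3   1   4  10  20

10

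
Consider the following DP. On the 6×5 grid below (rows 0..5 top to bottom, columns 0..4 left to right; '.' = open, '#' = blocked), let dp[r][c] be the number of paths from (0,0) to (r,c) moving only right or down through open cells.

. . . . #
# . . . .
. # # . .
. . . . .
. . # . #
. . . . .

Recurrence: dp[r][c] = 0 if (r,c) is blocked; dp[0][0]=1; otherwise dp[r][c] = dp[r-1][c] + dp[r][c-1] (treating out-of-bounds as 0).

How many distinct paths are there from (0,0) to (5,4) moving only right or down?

3

r\c   0   1   2   3   4
  0   1   1   1   1   0
  1   0   1   2   3   3
  2   0   0   0   3   6
  3   0   0   0   3   9
  4   0   0   0   3   0
  5   0   0   0   3   3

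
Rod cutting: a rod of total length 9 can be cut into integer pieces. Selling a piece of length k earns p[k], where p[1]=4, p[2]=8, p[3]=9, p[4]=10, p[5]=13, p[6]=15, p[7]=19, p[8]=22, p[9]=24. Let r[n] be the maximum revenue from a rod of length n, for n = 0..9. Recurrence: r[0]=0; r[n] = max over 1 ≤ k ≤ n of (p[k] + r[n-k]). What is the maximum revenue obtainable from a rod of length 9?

   n    0    1    2    3    4    5    6    7    8    9
r[n]    0    4    8   12   16   20   24   28   32   36

36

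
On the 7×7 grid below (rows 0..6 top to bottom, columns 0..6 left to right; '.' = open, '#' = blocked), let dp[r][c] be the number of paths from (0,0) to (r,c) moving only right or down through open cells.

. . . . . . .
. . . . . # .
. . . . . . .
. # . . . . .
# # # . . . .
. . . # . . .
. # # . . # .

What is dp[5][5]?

140

r\c   0   1   2   3   4   5   6
  0   1   1   1   1   1   1   1
  1   1   2   3   4   5   0   1
  2   1   3   6  10  15  15  16
  3   1   0   6  16  31  46  62
  4   0   0   0  16  47  93 155
  5   0   0   0   0  47 140 295
  6   0   0   0   0  47   0 295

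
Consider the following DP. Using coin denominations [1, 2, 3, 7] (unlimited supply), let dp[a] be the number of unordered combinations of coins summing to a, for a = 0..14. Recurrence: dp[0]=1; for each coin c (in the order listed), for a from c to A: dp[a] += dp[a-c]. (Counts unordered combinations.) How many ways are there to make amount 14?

after  coin     0     1     2     3     4     5     6     7     8     9    10    11    12    13    14
          1     1     1     1     1     1     1     1     1     1     1     1     1     1     1     1
          2     1     1     2     2     3     3     4     4     5     5     6     6     7     7     8
          3     1     1     2     3     4     5     7     8    10    12    14    16    19    21    24
          7     1     1     2     3     4     5     7     9    11    14    17    20    24    28    33

33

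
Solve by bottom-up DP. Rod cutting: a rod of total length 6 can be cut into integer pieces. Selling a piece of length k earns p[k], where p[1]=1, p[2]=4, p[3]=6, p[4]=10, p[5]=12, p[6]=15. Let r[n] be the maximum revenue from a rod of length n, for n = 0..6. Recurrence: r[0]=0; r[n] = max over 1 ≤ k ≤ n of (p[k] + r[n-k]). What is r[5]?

12

   n    0    1    2    3    4    5    6
r[n]    0    1    4    6   10   12   15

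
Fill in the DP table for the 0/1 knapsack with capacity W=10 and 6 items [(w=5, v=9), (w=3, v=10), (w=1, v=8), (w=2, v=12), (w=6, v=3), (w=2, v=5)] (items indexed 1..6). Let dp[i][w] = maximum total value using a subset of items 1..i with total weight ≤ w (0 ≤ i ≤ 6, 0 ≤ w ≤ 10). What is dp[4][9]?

30

i\w   0   1   2   3   4   5   6   7   8   9  10
  0   0   0   0   0   0   0   0   0   0   0   0
  1   0   0   0   0   0   9   9   9   9   9   9
  2   0   0   0  10  10  10  10  10  19  19  19
  3   0   8   8  10  18  18  18  18  19  27  27
  4   0   8  12  20  20  22  30  30  30  30  31
  5   0   8  12  20  20  22  30  30  30  30  31
  6   0   8  12  20  20  25  30  30  35  35  35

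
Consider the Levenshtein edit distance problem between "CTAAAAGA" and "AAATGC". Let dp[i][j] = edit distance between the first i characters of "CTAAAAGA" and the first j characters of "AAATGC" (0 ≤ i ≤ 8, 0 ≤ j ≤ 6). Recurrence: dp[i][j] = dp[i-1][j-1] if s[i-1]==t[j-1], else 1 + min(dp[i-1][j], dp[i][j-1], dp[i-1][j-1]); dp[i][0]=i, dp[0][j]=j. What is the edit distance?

   ''  A  A  A  T  G  C
''  0  1  2  3  4  5  6
 C  1  1  2  3  4  5  5
 T  2  2  2  3  3  4  5
 A  3  2  2  2  3  4  5
 A  4  3  2  2  3  4  5
 A  5  4  3  2  3  4  5
 A  6  5  4  3  3  4  5
 G  7  6  5  4  4  3  4
 A  8  7  6  5  5  4  4

4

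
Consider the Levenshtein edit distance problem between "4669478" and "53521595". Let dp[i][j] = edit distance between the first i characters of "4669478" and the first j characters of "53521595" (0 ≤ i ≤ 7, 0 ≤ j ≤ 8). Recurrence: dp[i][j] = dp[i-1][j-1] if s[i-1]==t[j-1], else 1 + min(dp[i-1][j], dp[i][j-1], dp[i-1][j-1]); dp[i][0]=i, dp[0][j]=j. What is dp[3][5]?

   ''  5  3  5  2  1  5  9  5
''  0  1  2  3  4  5  6  7  8
 4  1  1  2  3  4  5  6  7  8
 6  2  2  2  3  4  5  6  7  8
 6  3  3  3  3  4  5  6  7  8
 9  4  4  4  4  4  5  6  6  7
 4  5  5  5  5  5  5  6  7  7
 7  6  6  6  6  6  6  6  7  8
 8  7  7  7  7  7  7  7  7  8

5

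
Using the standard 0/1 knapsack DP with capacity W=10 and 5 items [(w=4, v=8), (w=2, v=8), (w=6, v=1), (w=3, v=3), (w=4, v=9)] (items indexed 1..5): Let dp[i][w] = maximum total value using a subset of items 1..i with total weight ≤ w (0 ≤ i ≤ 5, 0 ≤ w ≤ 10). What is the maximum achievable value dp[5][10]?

i\w   0   1   2   3   4   5   6   7   8   9  10
  0   0   0   0   0   0   0   0   0   0   0   0
  1   0   0   0   0   8   8   8   8   8   8   8
  2   0   0   8   8   8   8  16  16  16  16  16
  3   0   0   8   8   8   8  16  16  16  16  16
  4   0   0   8   8   8  11  16  16  16  19  19
  5   0   0   8   8   9  11  17  17  17  20  25

25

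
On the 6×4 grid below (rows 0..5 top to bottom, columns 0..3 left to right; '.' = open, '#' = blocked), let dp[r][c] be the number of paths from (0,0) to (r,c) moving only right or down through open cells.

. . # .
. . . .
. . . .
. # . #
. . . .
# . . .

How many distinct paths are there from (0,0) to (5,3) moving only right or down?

r\c   0   1   2   3
  0   1   1   0   0
  1   1   2   2   2
  2   1   3   5   7
  3   1   0   5   0
  4   1   1   6   6
  5   0   1   7  13

13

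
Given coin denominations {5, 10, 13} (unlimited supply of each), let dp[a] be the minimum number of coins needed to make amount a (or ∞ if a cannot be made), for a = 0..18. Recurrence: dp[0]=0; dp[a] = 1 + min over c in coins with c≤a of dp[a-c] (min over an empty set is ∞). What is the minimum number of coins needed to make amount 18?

2

 a  0  1  2  3  4  5  6  7  8  9 10 11 12 13 14 15 16 17 18
dp  0  -  -  -  -  1  -  -  -  -  1  -  -  1  -  2  -  -  2
(- denotes ∞ / unreachable)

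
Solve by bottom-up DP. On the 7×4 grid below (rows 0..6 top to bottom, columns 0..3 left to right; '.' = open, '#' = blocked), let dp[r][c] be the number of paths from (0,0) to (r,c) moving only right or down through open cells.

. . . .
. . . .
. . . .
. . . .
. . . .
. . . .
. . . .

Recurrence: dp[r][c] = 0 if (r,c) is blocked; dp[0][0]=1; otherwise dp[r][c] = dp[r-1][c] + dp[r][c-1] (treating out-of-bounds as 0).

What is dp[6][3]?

r\c   0   1   2   3
  0   1   1   1   1
  1   1   2   3   4
  2   1   3   6  10
  3   1   4  10  20
  4   1   5  15  35
  5   1   6  21  56
  6   1   7  28  84

84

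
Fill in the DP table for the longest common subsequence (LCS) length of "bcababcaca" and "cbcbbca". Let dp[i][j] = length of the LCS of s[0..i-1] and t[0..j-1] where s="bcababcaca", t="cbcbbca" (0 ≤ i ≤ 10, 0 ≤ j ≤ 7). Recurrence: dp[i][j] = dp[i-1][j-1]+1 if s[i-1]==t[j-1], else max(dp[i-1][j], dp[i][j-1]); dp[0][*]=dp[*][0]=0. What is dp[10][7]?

   ''  c  b  c  b  b  c  a
''  0  0  0  0  0  0  0  0
 b  0  0  1  1  1  1  1  1
 c  0  1  1  2  2  2  2  2
 a  0  1  1  2  2  2  2  3
 b  0  1  2  2  3  3  3  3
 a  0  1  2  2  3  3  3  4
 b  0  1  2  2  3  4  4  4
 c  0  1  2  3  3  4  5  5
 a  0  1  2  3  3  4  5  6
 c  0  1  2  3  3  4  5  6
 a  0  1  2  3  3  4  5  6

6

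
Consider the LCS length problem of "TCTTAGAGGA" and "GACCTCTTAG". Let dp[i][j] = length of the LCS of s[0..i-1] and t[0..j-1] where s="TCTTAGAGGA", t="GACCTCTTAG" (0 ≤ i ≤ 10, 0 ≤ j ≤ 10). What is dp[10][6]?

2

   ''  G  A  C  C  T  C  T  T  A  G
''  0  0  0  0  0  0  0  0  0  0  0
 T  0  0  0  0  0  1  1  1  1  1  1
 C  0  0  0  1  1  1  2  2  2  2  2
 T  0  0  0  1  1  2  2  3  3  3  3
 T  0  0  0  1  1  2  2  3  4  4  4
 A  0  0  1  1  1  2  2  3  4  5  5
 G  0  1  1  1  1  2  2  3  4  5  6
 A  0  1  2  2  2  2  2  3  4  5  6
 G  0  1  2  2  2  2  2  3  4  5  6
 G  0  1  2  2  2  2  2  3  4  5  6
 A  0  1  2  2  2  2  2  3  4  5  6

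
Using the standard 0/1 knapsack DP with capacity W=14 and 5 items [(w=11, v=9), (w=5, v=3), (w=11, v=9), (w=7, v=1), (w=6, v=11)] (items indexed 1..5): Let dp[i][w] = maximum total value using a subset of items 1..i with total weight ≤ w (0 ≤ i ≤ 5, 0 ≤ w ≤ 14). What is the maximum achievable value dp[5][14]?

i\w   0   1   2   3   4   5   6   7   8   9  10  11  12  13  14
  0   0   0   0   0   0   0   0   0   0   0   0   0   0   0   0
  1   0   0   0   0   0   0   0   0   0   0   0   9   9   9   9
  2   0   0   0   0   0   3   3   3   3   3   3   9   9   9   9
  3   0   0   0   0   0   3   3   3   3   3   3   9   9   9   9
  4   0   0   0   0   0   3   3   3   3   3   3   9   9   9   9
  5   0   0   0   0   0   3  11  11  11  11  11  14  14  14  14

14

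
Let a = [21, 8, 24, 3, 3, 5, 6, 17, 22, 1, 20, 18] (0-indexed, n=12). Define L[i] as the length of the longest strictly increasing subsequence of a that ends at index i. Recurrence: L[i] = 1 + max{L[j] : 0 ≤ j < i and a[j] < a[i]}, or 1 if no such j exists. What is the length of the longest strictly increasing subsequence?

5

   i    0    1    2    3    4    5    6    7    8    9   10   11
a[i]   21    8   24    3    3    5    6   17   22    1   20   18
L[i]    1    1    2    1    1    2    3    4    5    1    5    5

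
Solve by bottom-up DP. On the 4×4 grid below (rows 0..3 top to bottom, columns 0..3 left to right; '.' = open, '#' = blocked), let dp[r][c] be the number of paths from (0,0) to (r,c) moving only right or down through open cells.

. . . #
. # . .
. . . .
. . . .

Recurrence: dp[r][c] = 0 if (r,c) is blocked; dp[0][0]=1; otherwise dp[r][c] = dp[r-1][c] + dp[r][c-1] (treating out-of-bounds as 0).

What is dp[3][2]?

r\c   0   1   2   3
  0   1   1   1   0
  1   1   0   1   1
  2   1   1   2   3
  3   1   2   4   7

4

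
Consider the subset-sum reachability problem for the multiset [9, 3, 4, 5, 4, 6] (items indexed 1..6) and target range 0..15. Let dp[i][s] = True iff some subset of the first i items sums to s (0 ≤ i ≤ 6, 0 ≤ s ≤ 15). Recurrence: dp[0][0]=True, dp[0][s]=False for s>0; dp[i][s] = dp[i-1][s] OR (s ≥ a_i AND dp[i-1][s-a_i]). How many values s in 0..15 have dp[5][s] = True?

i\s   0   1   2   3   4   5   6   7   8   9  10  11  12  13  14  15
  0   T   F   F   F   F   F   F   F   F   F   F   F   F   F   F   F
  1   T   F   F   F   F   F   F   F   F   T   F   F   F   F   F   F
  2   T   F   F   T   F   F   F   F   F   T   F   F   T   F   F   F
  3   T   F   F   T   T   F   F   T   F   T   F   F   T   T   F   F
  4   T   F   F   T   T   T   F   T   T   T   F   F   T   T   T   F
  5   T   F   F   T   T   T   F   T   T   T   F   T   T   T   T   F
  6   T   F   F   T   T   T   T   T   T   T   T   T   T   T   T   T

11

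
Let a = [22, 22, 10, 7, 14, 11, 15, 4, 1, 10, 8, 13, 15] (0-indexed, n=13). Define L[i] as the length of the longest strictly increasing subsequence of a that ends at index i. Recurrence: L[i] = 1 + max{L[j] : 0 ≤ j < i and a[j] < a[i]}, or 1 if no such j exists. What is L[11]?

3

   i    0    1    2    3    4    5    6    7    8    9   10   11   12
a[i]   22   22   10    7   14   11   15    4    1   10    8   13   15
L[i]    1    1    1    1    2    2    3    1    1    2    2    3    4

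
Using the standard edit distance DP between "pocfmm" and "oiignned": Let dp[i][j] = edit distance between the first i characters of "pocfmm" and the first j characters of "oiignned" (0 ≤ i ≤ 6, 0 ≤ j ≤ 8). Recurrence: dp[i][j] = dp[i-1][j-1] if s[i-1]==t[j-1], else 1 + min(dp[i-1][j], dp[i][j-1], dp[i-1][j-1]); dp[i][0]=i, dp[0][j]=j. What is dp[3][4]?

   ''  o  i  i  g  n  n  e  d
''  0  1  2  3  4  5  6  7  8
 p  1  1  2  3  4  5  6  7  8
 o  2  1  2  3  4  5  6  7  8
 c  3  2  2  3  4  5  6  7  8
 f  4  3  3  3  4  5  6  7  8
 m  5  4  4  4  4  5  6  7  8
 m  6  5  5  5  5  5  6  7  8

4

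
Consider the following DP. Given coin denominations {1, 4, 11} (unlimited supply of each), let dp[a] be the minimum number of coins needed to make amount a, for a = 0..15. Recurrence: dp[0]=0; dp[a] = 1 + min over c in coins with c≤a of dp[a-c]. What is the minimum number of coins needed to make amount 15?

2

 a  0  1  2  3  4  5  6  7  8  9 10 11 12 13 14 15
dp  0  1  2  3  1  2  3  4  2  3  4  1  2  3  4  2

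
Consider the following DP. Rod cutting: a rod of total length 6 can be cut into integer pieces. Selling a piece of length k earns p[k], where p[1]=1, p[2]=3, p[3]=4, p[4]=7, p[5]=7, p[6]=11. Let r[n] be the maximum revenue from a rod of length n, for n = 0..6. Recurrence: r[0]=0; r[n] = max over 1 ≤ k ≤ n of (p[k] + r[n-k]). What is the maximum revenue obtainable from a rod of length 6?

   n    0    1    2    3    4    5    6
r[n]    0    1    3    4    7    8   11

11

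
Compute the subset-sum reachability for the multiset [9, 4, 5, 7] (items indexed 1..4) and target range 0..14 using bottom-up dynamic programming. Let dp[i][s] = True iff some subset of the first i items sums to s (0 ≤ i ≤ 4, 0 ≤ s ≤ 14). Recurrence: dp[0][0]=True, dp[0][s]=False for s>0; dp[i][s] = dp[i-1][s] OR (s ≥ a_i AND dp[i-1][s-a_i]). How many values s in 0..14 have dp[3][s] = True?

i\s   0   1   2   3   4   5   6   7   8   9  10  11  12  13  14
  0   T   F   F   F   F   F   F   F   F   F   F   F   F   F   F
  1   T   F   F   F   F   F   F   F   F   T   F   F   F   F   F
  2   T   F   F   F   T   F   F   F   F   T   F   F   F   T   F
  3   T   F   F   F   T   T   F   F   F   T   F   F   F   T   T
  4   T   F   F   F   T   T   F   T   F   T   F   T   T   T   T

6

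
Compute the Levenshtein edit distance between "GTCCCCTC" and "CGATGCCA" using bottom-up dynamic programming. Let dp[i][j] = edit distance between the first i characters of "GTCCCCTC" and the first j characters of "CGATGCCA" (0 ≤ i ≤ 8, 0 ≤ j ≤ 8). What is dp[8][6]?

6

   ''  C  G  A  T  G  C  C  A
''  0  1  2  3  4  5  6  7  8
 G  1  1  1  2  3  4  5  6  7
 T  2  2  2  2  2  3  4  5  6
 C  3  2  3  3  3  3  3  4  5
 C  4  3  3  4  4  4  3  3  4
 C  5  4  4  4  5  5  4  3  4
 C  6  5  5  5  5  6  5  4  4
 T  7  6  6  6  5  6  6  5  5
 C  8  7  7  7  6  6  6  6  6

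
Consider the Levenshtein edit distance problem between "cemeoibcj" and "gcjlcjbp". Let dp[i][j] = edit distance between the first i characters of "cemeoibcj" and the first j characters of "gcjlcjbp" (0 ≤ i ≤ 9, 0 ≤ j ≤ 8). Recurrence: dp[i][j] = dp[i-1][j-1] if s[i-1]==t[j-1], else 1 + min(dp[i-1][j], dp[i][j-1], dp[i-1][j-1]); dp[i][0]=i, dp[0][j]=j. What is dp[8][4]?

8

   ''  g  c  j  l  c  j  b  p
''  0  1  2  3  4  5  6  7  8
 c  1  1  1  2  3  4  5  6  7
 e  2  2  2  2  3  4  5  6  7
 m  3  3  3  3  3  4  5  6  7
 e  4  4  4  4  4  4  5  6  7
 o  5  5  5  5  5  5  5  6  7
 i  6  6  6  6  6  6  6  6  7
 b  7  7  7  7  7  7  7  6  7
 c  8  8  7  8  8  7  8  7  7
 j  9  9  8  7  8  8  7  8  8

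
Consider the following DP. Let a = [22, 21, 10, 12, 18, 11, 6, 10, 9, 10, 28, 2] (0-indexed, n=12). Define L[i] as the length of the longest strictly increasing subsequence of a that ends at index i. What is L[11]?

1

   i    0    1    2    3    4    5    6    7    8    9   10   11
a[i]   22   21   10   12   18   11    6   10    9   10   28    2
L[i]    1    1    1    2    3    2    1    2    2    3    4    1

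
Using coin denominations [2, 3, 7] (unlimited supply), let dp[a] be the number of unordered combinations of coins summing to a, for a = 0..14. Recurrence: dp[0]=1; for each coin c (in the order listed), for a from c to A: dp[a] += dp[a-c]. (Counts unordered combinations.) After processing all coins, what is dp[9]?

after  coin     0     1     2     3     4     5     6     7     8     9    10    11    12    13    14
          2     1     0     1     0     1     0     1     0     1     0     1     0     1     0     1
          3     1     0     1     1     1     1     2     1     2     2     2     2     3     2     3
          7     1     0     1     1     1     1     2     2     2     3     3     3     4     4     5

3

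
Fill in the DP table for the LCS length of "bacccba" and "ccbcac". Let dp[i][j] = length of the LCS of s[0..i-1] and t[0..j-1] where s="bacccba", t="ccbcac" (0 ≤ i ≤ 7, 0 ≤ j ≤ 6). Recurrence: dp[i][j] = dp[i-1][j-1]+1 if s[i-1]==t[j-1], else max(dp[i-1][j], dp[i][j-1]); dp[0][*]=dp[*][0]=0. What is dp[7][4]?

3

   ''  c  c  b  c  a  c
''  0  0  0  0  0  0  0
 b  0  0  0  1  1  1  1
 a  0  0  0  1  1  2  2
 c  0  1  1  1  2  2  3
 c  0  1  2  2  2  2  3
 c  0  1  2  2  3  3  3
 b  0  1  2  3  3  3  3
 a  0  1  2  3  3  4  4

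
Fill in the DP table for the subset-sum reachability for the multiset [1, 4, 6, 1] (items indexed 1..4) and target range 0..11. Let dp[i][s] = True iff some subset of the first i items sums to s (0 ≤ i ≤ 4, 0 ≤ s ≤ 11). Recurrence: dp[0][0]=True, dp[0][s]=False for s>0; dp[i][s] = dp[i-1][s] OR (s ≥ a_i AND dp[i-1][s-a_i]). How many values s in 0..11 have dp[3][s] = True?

8

i\s   0   1   2   3   4   5   6   7   8   9  10  11
  0   T   F   F   F   F   F   F   F   F   F   F   F
  1   T   T   F   F   F   F   F   F   F   F   F   F
  2   T   T   F   F   T   T   F   F   F   F   F   F
  3   T   T   F   F   T   T   T   T   F   F   T   T
  4   T   T   T   F   T   T   T   T   T   F   T   T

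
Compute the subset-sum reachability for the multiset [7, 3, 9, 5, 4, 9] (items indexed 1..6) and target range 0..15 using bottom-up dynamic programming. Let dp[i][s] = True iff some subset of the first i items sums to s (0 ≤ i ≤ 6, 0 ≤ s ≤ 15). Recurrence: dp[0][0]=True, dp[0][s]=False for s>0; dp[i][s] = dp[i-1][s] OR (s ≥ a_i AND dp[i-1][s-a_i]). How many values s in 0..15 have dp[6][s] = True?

i\s   0   1   2   3   4   5   6   7   8   9  10  11  12  13  14  15
  0   T   F   F   F   F   F   F   F   F   F   F   F   F   F   F   F
  1   T   F   F   F   F   F   F   T   F   F   F   F   F   F   F   F
  2   T   F   F   T   F   F   F   T   F   F   T   F   F   F   F   F
  3   T   F   F   T   F   F   F   T   F   T   T   F   T   F   F   F
  4   T   F   F   T   F   T   F   T   T   T   T   F   T   F   T   T
  5   T   F   F   T   T   T   F   T   T   T   T   T   T   T   T   T
  6   T   F   F   T   T   T   F   T   T   T   T   T   T   T   T   T

13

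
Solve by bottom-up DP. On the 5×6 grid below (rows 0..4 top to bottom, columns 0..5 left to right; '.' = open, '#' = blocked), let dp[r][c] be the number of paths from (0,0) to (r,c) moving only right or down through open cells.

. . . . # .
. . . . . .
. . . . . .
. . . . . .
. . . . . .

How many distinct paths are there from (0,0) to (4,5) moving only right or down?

r\c   0   1   2   3   4   5
  0   1   1   1   1   0   0
  1   1   2   3   4   4   4
  2   1   3   6  10  14  18
  3   1   4  10  20  34  52
  4   1   5  15  35  69 121

121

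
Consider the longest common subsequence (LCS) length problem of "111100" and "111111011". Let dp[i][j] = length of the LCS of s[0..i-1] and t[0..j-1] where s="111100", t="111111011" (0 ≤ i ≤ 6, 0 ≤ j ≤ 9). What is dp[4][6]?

   ''  1  1  1  1  1  1  0  1  1
''  0  0  0  0  0  0  0  0  0  0
 1  0  1  1  1  1  1  1  1  1  1
 1  0  1  2  2  2  2  2  2  2  2
 1  0  1  2  3  3  3  3  3  3  3
 1  0  1  2  3  4  4  4  4  4  4
 0  0  1  2  3  4  4  4  5  5  5
 0  0  1  2  3  4  4  4  5  5  5

4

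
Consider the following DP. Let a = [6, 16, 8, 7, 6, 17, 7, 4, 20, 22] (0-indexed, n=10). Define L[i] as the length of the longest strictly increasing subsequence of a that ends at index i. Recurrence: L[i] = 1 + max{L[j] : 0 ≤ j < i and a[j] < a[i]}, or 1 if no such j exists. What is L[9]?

5

   i    0    1    2    3    4    5    6    7    8    9
a[i]    6   16    8    7    6   17    7    4   20   22
L[i]    1    2    2    2    1    3    2    1    4    5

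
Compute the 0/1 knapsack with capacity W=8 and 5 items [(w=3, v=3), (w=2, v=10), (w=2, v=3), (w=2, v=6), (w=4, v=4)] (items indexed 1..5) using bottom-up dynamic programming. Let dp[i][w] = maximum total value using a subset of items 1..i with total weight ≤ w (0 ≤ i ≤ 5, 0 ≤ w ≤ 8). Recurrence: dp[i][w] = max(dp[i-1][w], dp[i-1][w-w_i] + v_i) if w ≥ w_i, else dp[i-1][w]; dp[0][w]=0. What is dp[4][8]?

19

i\w   0   1   2   3   4   5   6   7   8
  0   0   0   0   0   0   0   0   0   0
  1   0   0   0   3   3   3   3   3   3
  2   0   0  10  10  10  13  13  13  13
  3   0   0  10  10  13  13  13  16  16
  4   0   0  10  10  16  16  19  19  19
  5   0   0  10  10  16  16  19  19  20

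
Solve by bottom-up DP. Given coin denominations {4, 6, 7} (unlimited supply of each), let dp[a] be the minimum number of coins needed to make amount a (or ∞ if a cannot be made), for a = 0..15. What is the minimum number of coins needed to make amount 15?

3

 a  0  1  2  3  4  5  6  7  8  9 10 11 12 13 14 15
dp  0  -  -  -  1  -  1  1  2  -  2  2  2  2  2  3
(- denotes ∞ / unreachable)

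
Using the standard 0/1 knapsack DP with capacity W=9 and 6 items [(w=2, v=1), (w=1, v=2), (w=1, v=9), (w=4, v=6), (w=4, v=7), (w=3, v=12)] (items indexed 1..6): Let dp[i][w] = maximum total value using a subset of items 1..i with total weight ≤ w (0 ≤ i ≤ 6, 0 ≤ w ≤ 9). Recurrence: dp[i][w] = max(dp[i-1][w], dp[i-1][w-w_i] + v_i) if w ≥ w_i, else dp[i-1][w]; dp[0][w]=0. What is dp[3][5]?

12

i\w   0   1   2   3   4   5   6   7   8   9
  0   0   0   0   0   0   0   0   0   0   0
  1   0   0   1   1   1   1   1   1   1   1
  2   0   2   2   3   3   3   3   3   3   3
  3   0   9  11  11  12  12  12  12  12  12
  4   0   9  11  11  12  15  17  17  18  18
  5   0   9  11  11  12  16  18  18  19  22
  6   0   9  11  12  21  23  23  24  28  30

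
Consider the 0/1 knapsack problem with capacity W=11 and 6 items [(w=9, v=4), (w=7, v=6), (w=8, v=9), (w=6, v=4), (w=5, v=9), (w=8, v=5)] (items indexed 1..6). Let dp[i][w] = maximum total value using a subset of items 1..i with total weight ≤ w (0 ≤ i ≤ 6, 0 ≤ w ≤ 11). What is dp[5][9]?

9

i\w   0   1   2   3   4   5   6   7   8   9  10  11
  0   0   0   0   0   0   0   0   0   0   0   0   0
  1   0   0   0   0   0   0   0   0   0   4   4   4
  2   0   0   0   0   0   0   0   6   6   6   6   6
  3   0   0   0   0   0   0   0   6   9   9   9   9
  4   0   0   0   0   0   0   4   6   9   9   9   9
  5   0   0   0   0   0   9   9   9   9   9   9  13
  6   0   0   0   0   0   9   9   9   9   9   9  13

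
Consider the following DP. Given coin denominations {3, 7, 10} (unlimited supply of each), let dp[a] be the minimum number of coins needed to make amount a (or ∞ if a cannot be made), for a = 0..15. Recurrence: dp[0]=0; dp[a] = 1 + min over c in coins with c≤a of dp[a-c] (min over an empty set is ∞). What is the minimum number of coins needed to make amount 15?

 a  0  1  2  3  4  5  6  7  8  9 10 11 12 13 14 15
dp  0  -  -  1  -  -  2  1  -  3  1  -  4  2  2  5
(- denotes ∞ / unreachable)

5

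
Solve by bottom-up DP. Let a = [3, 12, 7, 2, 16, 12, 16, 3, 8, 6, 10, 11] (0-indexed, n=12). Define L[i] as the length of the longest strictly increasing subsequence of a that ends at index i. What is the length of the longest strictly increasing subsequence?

5

   i    0    1    2    3    4    5    6    7    8    9   10   11
a[i]    3   12    7    2   16   12   16    3    8    6   10   11
L[i]    1    2    2    1    3    3    4    2    3    3    4    5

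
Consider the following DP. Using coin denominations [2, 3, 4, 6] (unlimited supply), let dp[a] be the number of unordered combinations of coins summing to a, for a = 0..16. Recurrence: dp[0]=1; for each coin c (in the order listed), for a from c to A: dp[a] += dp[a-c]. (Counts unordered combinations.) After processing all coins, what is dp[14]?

13

after  coin     0     1     2     3     4     5     6     7     8     9    10    11    12    13    14    15    16
          2     1     0     1     0     1     0     1     0     1     0     1     0     1     0     1     0     1
          3     1     0     1     1     1     1     2     1     2     2     2     2     3     2     3     3     3
          4     1     0     1     1     2     1     3     2     4     3     5     4     7     5     8     7    10
          6     1     0     1     1     2     1     4     2     5     4     7     5    11     7    13    11    17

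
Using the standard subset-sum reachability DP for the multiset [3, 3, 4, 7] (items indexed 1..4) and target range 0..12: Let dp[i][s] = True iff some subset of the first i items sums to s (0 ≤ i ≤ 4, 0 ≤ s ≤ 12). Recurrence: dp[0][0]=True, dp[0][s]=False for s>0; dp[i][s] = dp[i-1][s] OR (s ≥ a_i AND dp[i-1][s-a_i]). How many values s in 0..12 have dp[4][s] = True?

i\s   0   1   2   3   4   5   6   7   8   9  10  11  12
  0   T   F   F   F   F   F   F   F   F   F   F   F   F
  1   T   F   F   T   F   F   F   F   F   F   F   F   F
  2   T   F   F   T   F   F   T   F   F   F   F   F   F
  3   T   F   F   T   T   F   T   T   F   F   T   F   F
  4   T   F   F   T   T   F   T   T   F   F   T   T   F

7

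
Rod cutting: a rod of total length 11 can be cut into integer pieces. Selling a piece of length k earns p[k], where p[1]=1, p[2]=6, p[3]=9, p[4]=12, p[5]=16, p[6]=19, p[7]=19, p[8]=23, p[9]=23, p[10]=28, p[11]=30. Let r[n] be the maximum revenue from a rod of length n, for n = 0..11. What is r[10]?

32

   n    0    1    2    3    4    5    6    7    8    9   10   11
r[n]    0    1    6    9   12   16   19   22   25   28   32   35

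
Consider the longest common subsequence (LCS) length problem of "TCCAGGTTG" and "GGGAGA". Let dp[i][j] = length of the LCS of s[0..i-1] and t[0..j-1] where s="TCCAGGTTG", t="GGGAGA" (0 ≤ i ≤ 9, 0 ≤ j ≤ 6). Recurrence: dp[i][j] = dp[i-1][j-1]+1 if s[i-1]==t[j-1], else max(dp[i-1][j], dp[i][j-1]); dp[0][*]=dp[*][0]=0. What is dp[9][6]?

3

   ''  G  G  G  A  G  A
''  0  0  0  0  0  0  0
 T  0  0  0  0  0  0  0
 C  0  0  0  0  0  0  0
 C  0  0  0  0  0  0  0
 A  0  0  0  0  1  1  1
 G  0  1  1  1  1  2  2
 G  0  1  2  2  2  2  2
 T  0  1  2  2  2  2  2
 T  0  1  2  2  2  2  2
 G  0  1  2  3  3  3  3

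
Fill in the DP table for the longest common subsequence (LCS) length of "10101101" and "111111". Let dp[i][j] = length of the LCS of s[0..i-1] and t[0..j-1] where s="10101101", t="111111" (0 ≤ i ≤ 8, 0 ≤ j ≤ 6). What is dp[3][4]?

2

   ''  1  1  1  1  1  1
''  0  0  0  0  0  0  0
 1  0  1  1  1  1  1  1
 0  0  1  1  1  1  1  1
 1  0  1  2  2  2  2  2
 0  0  1  2  2  2  2  2
 1  0  1  2  3  3  3  3
 1  0  1  2  3  4  4  4
 0  0  1  2  3  4  4  4
 1  0  1  2  3  4  5  5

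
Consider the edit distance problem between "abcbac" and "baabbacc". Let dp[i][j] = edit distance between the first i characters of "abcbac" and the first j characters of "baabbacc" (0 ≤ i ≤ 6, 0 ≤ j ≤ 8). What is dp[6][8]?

4

   ''  b  a  a  b  b  a  c  c
''  0  1  2  3  4  5  6  7  8
 a  1  1  1  2  3  4  5  6  7
 b  2  1  2  2  2  3  4  5  6
 c  3  2  2  3  3  3  4  4  5
 b  4  3  3  3  3  3  4  5  5
 a  5  4  3  3  4  4  3  4  5
 c  6  5  4  4  4  5  4  3  4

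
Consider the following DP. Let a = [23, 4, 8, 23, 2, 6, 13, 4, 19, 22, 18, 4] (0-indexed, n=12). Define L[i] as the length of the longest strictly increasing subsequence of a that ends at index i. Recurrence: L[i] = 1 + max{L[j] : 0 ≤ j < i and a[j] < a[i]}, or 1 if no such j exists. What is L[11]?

2

   i    0    1    2    3    4    5    6    7    8    9   10   11
a[i]   23    4    8   23    2    6   13    4   19   22   18    4
L[i]    1    1    2    3    1    2    3    2    4    5    4    2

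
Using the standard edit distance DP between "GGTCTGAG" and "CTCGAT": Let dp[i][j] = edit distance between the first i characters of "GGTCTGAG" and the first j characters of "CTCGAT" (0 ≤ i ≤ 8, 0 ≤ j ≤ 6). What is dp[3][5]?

   ''  C  T  C  G  A  T
''  0  1  2  3  4  5  6
 G  1  1  2  3  3  4  5
 G  2  2  2  3  3  4  5
 T  3  3  2  3  4  4  4
 C  4  3  3  2  3  4  5
 T  5  4  3  3  3  4  4
 G  6  5  4  4  3  4  5
 A  7  6  5  5  4  3  4
 G  8  7  6  6  5  4  4

4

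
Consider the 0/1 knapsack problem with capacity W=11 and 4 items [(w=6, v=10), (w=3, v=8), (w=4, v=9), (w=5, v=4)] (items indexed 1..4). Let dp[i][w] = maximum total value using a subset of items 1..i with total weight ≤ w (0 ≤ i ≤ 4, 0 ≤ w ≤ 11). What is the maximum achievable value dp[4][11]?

19

i\w   0   1   2   3   4   5   6   7   8   9  10  11
  0   0   0   0   0   0   0   0   0   0   0   0   0
  1   0   0   0   0   0   0  10  10  10  10  10  10
  2   0   0   0   8   8   8  10  10  10  18  18  18
  3   0   0   0   8   9   9  10  17  17  18  19  19
  4   0   0   0   8   9   9  10  17  17  18  19  19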